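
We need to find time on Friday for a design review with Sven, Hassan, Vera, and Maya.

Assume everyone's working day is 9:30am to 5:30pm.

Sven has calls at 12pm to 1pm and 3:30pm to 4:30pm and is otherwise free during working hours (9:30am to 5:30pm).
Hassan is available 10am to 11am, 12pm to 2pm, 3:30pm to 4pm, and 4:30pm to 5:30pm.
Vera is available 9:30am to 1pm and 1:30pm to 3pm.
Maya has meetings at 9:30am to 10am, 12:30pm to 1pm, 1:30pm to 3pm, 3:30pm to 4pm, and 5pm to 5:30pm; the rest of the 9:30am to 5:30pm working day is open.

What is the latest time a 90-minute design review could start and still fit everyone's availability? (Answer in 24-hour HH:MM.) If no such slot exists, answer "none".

Sven free within 09:30–17:30: 09:30–12:00, 13:00–15:30, 16:30–17:30.
Maya free within 09:30–17:30: 10:00–12:30, 13:00–13:30, 15:00–15:30, 16:00–17:00.
Sven ∩ Hassan: 10:00–11:00, 13:00–14:00, 16:30–17:30.
Sven ∩ Hassan ∩ Vera: 10:00–11:00, 13:30–14:00.
Sven ∩ Hassan ∩ Vera ∩ Maya: 10:00–11:00.
Windows ≥ 90 min: (none).

none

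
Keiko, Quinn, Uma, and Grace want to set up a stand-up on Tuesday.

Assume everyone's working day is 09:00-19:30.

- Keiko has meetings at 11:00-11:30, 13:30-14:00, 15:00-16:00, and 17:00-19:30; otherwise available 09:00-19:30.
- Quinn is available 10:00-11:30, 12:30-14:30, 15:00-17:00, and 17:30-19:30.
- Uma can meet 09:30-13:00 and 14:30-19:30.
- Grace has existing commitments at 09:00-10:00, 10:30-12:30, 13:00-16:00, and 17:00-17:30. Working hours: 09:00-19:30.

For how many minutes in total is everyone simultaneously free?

120 minutes

Keiko free within 09:00–19:30: 09:00–11:00, 11:30–13:30, 14:00–15:00, 16:00–17:00.
Grace free within 09:00–19:30: 10:00–10:30, 12:30–13:00, 16:00–17:00, 17:30–19:30.
Keiko ∩ Quinn: 10:00–11:00, 12:30–13:30, 14:00–14:30, 16:00–17:00.
Keiko ∩ Quinn ∩ Uma: 10:00–11:00, 12:30–13:00, 16:00–17:00.
Keiko ∩ Quinn ∩ Uma ∩ Grace: 10:00–10:30, 12:30–13:00, 16:00–17:00.
Total common minutes: 30 + 30 + 60 = 120.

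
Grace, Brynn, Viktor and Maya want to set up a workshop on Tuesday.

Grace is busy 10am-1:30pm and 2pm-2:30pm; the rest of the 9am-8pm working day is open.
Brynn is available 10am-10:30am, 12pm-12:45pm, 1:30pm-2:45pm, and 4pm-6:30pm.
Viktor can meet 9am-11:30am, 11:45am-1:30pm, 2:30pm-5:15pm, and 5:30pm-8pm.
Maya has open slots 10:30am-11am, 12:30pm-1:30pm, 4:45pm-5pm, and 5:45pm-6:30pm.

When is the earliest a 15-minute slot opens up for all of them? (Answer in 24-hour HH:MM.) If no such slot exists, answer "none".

16:45

Grace free within 09:00–20:00: 09:00–10:00, 13:30–14:00, 14:30–20:00.
Grace ∩ Brynn: 13:30–14:00, 14:30–14:45, 16:00–18:30.
Grace ∩ Brynn ∩ Viktor: 14:30–14:45, 16:00–17:15, 17:30–18:30.
Grace ∩ Brynn ∩ Viktor ∩ Maya: 16:45–17:00, 17:45–18:30.
Windows ≥ 15 min: 16:45–17:00, 17:45–18:30.
Earliest such window starts at 16:45.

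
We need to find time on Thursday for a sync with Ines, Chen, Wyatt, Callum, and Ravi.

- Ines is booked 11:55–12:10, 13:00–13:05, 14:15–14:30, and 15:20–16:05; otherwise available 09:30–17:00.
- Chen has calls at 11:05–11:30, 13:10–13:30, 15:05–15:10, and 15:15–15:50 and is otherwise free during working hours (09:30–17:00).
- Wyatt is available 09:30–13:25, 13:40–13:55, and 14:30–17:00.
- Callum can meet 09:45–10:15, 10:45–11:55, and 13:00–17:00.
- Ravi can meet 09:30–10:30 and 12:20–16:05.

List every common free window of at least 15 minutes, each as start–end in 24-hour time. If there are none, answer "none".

09:45–10:15, 13:40–13:55, 14:30–15:05

Ines free within 09:30–17:00: 09:30–11:55, 12:10–13:00, 13:05–14:15, 14:30–15:20, 16:05–17:00.
Chen free within 09:30–17:00: 09:30–11:05, 11:30–13:10, 13:30–15:05, 15:10–15:15, 15:50–17:00.
Ines ∩ Chen: 09:30–11:05, 11:30–11:55, 12:10–13:00, 13:05–13:10, 13:30–14:15, 14:30–15:05, 15:10–15:15, 16:05–17:00.
Ines ∩ Chen ∩ Wyatt: 09:30–11:05, 11:30–11:55, 12:10–13:00, 13:05–13:10, 13:40–13:55, 14:30–15:05, 15:10–15:15, 16:05–17:00.
Ines ∩ Chen ∩ Wyatt ∩ Callum: 09:45–10:15, 10:45–11:05, 11:30–11:55, 13:05–13:10, 13:40–13:55, 14:30–15:05, 15:10–15:15, 16:05–17:00.
Ines ∩ Chen ∩ Wyatt ∩ Callum ∩ Ravi: 09:45–10:15, 13:05–13:10, 13:40–13:55, 14:30–15:05, 15:10–15:15.
Windows ≥ 15 min: 09:45–10:15, 13:40–13:55, 14:30–15:05.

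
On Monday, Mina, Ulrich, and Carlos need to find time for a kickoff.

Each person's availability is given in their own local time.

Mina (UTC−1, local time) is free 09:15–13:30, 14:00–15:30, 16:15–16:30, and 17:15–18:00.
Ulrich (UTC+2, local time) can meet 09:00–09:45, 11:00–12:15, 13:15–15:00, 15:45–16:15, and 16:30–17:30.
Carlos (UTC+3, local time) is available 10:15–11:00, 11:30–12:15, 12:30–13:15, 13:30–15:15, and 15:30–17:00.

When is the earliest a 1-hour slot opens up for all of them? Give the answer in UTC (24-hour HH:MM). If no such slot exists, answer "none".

11:15

Mina → UTC: 10:15–14:30, 15:00–16:30, 17:15–17:30, 18:15–19:00.
Ulrich → UTC: 07:00–07:45, 09:00–10:15, 11:15–13:00, 13:45–14:15, 14:30–15:30.
Carlos → UTC: 07:15–08:00, 08:30–09:15, 09:30–10:15, 10:30–12:15, 12:30–14:00.
Mina ∩ Ulrich: 11:15–13:00, 13:45–14:15, 15:00–15:30.
Mina ∩ Ulrich ∩ Carlos: 11:15–12:15, 12:30–13:00, 13:45–14:00.
Windows ≥ 60 min: 11:15–12:15.
Earliest such window starts at 11:15.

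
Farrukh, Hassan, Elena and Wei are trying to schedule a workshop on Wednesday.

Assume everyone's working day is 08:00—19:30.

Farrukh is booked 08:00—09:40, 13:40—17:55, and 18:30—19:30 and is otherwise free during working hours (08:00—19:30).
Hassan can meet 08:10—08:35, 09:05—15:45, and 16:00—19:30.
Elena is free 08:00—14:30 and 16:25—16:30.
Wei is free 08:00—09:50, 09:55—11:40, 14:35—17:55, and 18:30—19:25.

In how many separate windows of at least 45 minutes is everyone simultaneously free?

1

Farrukh free within 08:00–19:30: 09:40–13:40, 17:55–18:30.
Farrukh ∩ Hassan: 09:40–13:40, 17:55–18:30.
Farrukh ∩ Hassan ∩ Elena: 09:40–13:40.
Farrukh ∩ Hassan ∩ Elena ∩ Wei: 09:40–09:50, 09:55–11:40.
Windows ≥ 45 min: 09:55–11:40.
That's 1 window.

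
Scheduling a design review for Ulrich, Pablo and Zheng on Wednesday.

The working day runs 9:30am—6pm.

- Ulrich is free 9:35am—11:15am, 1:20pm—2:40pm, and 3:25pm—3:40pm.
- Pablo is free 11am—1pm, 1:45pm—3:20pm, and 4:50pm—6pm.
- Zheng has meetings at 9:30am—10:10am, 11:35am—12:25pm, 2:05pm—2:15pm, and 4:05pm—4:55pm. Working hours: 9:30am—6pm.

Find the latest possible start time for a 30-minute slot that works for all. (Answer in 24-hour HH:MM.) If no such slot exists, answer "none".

Zheng free within 09:30–18:00: 10:10–11:35, 12:25–14:05, 14:15–16:05, 16:55–18:00.
Ulrich ∩ Pablo: 11:00–11:15, 13:45–14:40.
Ulrich ∩ Pablo ∩ Zheng: 11:00–11:15, 13:45–14:05, 14:15–14:40.
Windows ≥ 30 min: (none).

none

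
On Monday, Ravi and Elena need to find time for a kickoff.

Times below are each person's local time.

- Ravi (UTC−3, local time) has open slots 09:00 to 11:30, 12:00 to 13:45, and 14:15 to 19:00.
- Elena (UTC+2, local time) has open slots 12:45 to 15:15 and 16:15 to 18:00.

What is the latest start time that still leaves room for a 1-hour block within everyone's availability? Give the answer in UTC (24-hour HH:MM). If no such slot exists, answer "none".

Ravi → UTC: 12:00–14:30, 15:00–16:45, 17:15–22:00.
Elena → UTC: 10:45–13:15, 14:15–16:00.
Ravi ∩ Elena: 12:00–13:15, 14:15–14:30, 15:00–16:00.
Windows ≥ 60 min: 12:00–13:15, 15:00–16:00.
Latest start in the last window 15:00–16:00 is 16:00 − 60 min = 15:00.

15:00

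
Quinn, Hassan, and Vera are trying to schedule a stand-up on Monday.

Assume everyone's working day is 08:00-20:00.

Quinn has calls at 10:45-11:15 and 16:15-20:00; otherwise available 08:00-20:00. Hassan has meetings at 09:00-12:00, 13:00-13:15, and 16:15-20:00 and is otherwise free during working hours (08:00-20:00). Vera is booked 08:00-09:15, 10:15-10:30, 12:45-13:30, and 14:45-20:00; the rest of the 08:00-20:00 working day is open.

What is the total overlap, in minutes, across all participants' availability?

120 minutes

Quinn free within 08:00–20:00: 08:00–10:45, 11:15–16:15.
Hassan free within 08:00–20:00: 08:00–09:00, 12:00–13:00, 13:15–16:15.
Vera free within 08:00–20:00: 09:15–10:15, 10:30–12:45, 13:30–14:45.
Quinn ∩ Hassan: 08:00–09:00, 12:00–13:00, 13:15–16:15.
Quinn ∩ Hassan ∩ Vera: 12:00–12:45, 13:30–14:45.
Total common minutes: 45 + 75 = 120.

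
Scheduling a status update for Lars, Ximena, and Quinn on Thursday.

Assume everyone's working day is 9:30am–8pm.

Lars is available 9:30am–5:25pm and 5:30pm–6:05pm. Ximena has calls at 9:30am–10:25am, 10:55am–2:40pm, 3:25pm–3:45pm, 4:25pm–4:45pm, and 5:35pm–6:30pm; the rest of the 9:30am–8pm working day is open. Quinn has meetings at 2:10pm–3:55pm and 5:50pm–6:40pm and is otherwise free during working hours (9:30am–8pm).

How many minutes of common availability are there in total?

Ximena free within 09:30–20:00: 10:25–10:55, 14:40–15:25, 15:45–16:25, 16:45–17:35, 18:30–20:00.
Quinn free within 09:30–20:00: 09:30–14:10, 15:55–17:50, 18:40–20:00.
Lars ∩ Ximena: 10:25–10:55, 14:40–15:25, 15:45–16:25, 16:45–17:25, 17:30–17:35.
Lars ∩ Ximena ∩ Quinn: 10:25–10:55, 15:55–16:25, 16:45–17:25, 17:30–17:35.
Total common minutes: 30 + 30 + 40 + 5 = 105.

105 minutes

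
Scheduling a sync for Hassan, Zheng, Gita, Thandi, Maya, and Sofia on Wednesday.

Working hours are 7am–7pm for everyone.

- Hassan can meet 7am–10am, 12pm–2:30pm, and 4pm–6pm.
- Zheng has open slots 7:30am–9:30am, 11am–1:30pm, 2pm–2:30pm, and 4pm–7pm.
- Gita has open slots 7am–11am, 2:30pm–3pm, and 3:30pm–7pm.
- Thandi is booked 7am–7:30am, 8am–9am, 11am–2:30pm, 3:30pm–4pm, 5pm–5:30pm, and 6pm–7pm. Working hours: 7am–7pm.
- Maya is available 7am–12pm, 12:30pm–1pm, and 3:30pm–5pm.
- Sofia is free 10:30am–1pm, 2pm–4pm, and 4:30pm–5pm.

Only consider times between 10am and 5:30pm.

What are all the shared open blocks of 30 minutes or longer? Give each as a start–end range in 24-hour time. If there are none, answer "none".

Thandi free within 07:00–19:00: 07:30–08:00, 09:00–11:00, 14:30–15:30, 16:00–17:00, 17:30–18:00.
Hassan ∩ Zheng: 07:30–09:30, 12:00–13:30, 14:00–14:30, 16:00–18:00.
Hassan ∩ Zheng ∩ Gita: 07:30–09:30, 16:00–18:00.
Hassan ∩ Zheng ∩ Gita ∩ Thandi: 07:30–08:00, 09:00–09:30, 16:00–17:00, 17:30–18:00.
Hassan ∩ Zheng ∩ Gita ∩ Thandi ∩ Maya: 07:30–08:00, 09:00–09:30, 16:00–17:00.
Hassan ∩ Zheng ∩ Gita ∩ Thandi ∩ Maya ∩ Sofia: 16:30–17:00.
Restricted to 10:00–17:30: 16:30–17:00.
Windows ≥ 30 min: 16:30–17:00.

16:30–17:00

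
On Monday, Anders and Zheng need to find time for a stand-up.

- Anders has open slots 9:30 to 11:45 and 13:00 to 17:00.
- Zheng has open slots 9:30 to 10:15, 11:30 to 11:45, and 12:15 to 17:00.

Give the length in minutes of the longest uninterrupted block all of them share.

240 minutes

Anders ∩ Zheng: 09:30–10:15, 11:30–11:45, 13:00–17:00.
Common window lengths: 45, 15, 240 min; longest is 240.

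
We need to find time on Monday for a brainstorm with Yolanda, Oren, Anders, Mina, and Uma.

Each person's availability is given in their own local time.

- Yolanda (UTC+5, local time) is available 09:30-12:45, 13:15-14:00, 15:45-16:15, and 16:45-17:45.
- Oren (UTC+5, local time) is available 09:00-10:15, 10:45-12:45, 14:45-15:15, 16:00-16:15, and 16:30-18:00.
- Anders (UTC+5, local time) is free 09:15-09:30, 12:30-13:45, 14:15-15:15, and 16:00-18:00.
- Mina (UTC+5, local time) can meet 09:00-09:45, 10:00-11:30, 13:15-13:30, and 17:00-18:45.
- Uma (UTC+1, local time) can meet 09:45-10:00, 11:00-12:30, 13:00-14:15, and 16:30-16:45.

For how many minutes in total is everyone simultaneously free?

45 minutes

Yolanda → UTC: 04:30–07:45, 08:15–09:00, 10:45–11:15, 11:45–12:45.
Oren → UTC: 04:00–05:15, 05:45–07:45, 09:45–10:15, 11:00–11:15, 11:30–13:00.
Anders → UTC: 04:15–04:30, 07:30–08:45, 09:15–10:15, 11:00–13:00.
Mina → UTC: 04:00–04:45, 05:00–06:30, 08:15–08:30, 12:00–13:45.
Uma → UTC: 08:45–09:00, 10:00–11:30, 12:00–13:15, 15:30–15:45.
Yolanda ∩ Oren: 04:30–05:15, 05:45–07:45, 11:00–11:15, 11:45–12:45.
Yolanda ∩ Oren ∩ Anders: 07:30–07:45, 11:00–11:15, 11:45–12:45.
Yolanda ∩ Oren ∩ Anders ∩ Mina: 12:00–12:45.
Yolanda ∩ Oren ∩ Anders ∩ Mina ∩ Uma: 12:00–12:45.
Total common minutes: 45.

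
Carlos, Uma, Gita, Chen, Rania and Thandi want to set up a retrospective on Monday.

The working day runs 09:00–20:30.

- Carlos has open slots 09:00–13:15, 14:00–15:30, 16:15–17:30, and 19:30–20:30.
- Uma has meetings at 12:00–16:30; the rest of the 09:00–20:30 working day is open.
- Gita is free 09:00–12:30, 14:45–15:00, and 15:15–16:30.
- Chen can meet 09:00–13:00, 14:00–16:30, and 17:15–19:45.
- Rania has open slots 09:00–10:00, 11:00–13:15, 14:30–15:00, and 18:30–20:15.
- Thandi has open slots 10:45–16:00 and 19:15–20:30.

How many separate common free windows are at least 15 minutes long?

1

Uma free within 09:00–20:30: 09:00–12:00, 16:30–20:30.
Carlos ∩ Uma: 09:00–12:00, 16:30–17:30, 19:30–20:30.
Carlos ∩ Uma ∩ Gita: 09:00–12:00.
Carlos ∩ Uma ∩ Gita ∩ Chen: 09:00–12:00.
Carlos ∩ Uma ∩ Gita ∩ Chen ∩ Rania: 09:00–10:00, 11:00–12:00.
Carlos ∩ Uma ∩ Gita ∩ Chen ∩ Rania ∩ Thandi: 11:00–12:00.
Windows ≥ 15 min: 11:00–12:00.
That's 1 window.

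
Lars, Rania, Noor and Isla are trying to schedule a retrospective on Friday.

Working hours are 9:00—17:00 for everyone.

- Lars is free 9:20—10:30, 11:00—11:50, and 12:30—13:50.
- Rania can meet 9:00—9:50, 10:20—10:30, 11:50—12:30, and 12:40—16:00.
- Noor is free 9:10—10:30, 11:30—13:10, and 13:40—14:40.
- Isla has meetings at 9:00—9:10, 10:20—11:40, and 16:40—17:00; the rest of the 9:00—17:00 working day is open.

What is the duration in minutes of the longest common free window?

Isla free within 09:00–17:00: 09:10–10:20, 11:40–16:40.
Lars ∩ Rania: 09:20–09:50, 10:20–10:30, 12:40–13:50.
Lars ∩ Rania ∩ Noor: 09:20–09:50, 10:20–10:30, 12:40–13:10, 13:40–13:50.
Lars ∩ Rania ∩ Noor ∩ Isla: 09:20–09:50, 12:40–13:10, 13:40–13:50.
Common window lengths: 30, 30, 10 min; longest is 30.

30 minutes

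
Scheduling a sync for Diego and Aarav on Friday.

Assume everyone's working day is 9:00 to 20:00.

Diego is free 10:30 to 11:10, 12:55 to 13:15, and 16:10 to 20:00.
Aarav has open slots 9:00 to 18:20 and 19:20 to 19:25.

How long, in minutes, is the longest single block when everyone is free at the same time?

130 minutes

Diego ∩ Aarav: 10:30–11:10, 12:55–13:15, 16:10–18:20, 19:20–19:25.
Common window lengths: 40, 20, 130, 5 min; longest is 130.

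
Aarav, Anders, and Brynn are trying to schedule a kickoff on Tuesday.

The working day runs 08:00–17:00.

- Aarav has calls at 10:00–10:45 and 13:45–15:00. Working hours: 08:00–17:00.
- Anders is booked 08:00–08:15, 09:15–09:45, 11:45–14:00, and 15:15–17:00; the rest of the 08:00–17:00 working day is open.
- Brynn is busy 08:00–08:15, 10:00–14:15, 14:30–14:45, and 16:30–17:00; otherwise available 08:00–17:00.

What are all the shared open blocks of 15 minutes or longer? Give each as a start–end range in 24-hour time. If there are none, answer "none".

Aarav free within 08:00–17:00: 08:00–10:00, 10:45–13:45, 15:00–17:00.
Anders free within 08:00–17:00: 08:15–09:15, 09:45–11:45, 14:00–15:15.
Brynn free within 08:00–17:00: 08:15–10:00, 14:15–14:30, 14:45–16:30.
Aarav ∩ Anders: 08:15–09:15, 09:45–10:00, 10:45–11:45, 15:00–15:15.
Aarav ∩ Anders ∩ Brynn: 08:15–09:15, 09:45–10:00, 15:00–15:15.
Windows ≥ 15 min: 08:15–09:15, 09:45–10:00, 15:00–15:15.

08:15–09:15, 09:45–10:00, 15:00–15:15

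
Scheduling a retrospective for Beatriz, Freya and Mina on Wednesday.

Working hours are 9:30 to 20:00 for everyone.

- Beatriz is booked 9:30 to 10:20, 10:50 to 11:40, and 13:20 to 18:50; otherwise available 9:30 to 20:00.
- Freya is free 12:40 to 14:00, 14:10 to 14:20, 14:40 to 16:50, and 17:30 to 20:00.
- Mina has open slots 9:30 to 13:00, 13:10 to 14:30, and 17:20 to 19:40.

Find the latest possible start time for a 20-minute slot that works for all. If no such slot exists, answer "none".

Beatriz free within 09:30–20:00: 10:20–10:50, 11:40–13:20, 18:50–20:00.
Beatriz ∩ Freya: 12:40–13:20, 18:50–20:00.
Beatriz ∩ Freya ∩ Mina: 12:40–13:00, 13:10–13:20, 18:50–19:40.
Windows ≥ 20 min: 12:40–13:00, 18:50–19:40.
Latest start in the last window 18:50–19:40 is 19:40 − 20 min = 19:20.

19:20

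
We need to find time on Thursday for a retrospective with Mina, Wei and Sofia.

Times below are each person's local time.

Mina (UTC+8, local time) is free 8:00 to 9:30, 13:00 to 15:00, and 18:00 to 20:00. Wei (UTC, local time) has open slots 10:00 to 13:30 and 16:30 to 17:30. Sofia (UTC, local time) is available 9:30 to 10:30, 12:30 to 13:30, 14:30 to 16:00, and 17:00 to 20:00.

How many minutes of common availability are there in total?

30 minutes

Mina → UTC: 00:00–01:30, 05:00–07:00, 10:00–12:00.
Wei → UTC: 10:00–13:30, 16:30–17:30.
Sofia → UTC: 09:30–10:30, 12:30–13:30, 14:30–16:00, 17:00–20:00.
Mina ∩ Wei: 10:00–12:00.
Mina ∩ Wei ∩ Sofia: 10:00–10:30.
Total common minutes: 30.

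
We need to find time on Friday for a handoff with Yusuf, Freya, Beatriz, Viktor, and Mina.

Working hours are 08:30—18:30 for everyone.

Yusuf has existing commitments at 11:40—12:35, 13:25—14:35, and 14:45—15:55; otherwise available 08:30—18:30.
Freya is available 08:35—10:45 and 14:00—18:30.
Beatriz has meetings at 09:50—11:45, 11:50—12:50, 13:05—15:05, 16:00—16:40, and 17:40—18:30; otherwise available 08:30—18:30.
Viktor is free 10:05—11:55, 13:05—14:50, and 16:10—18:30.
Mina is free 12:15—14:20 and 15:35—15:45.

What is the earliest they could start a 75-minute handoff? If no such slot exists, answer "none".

Yusuf free within 08:30–18:30: 08:30–11:40, 12:35–13:25, 14:35–14:45, 15:55–18:30.
Beatriz free within 08:30–18:30: 08:30–09:50, 11:45–11:50, 12:50–13:05, 15:05–16:00, 16:40–17:40.
Yusuf ∩ Freya: 08:35–10:45, 14:35–14:45, 15:55–18:30.
Yusuf ∩ Freya ∩ Beatriz: 08:35–09:50, 15:55–16:00, 16:40–17:40.
Yusuf ∩ Freya ∩ Beatriz ∩ Viktor: 16:40–17:40.
Yusuf ∩ Freya ∩ Beatriz ∩ Viktor ∩ Mina: (none).
Windows ≥ 75 min: (none).

none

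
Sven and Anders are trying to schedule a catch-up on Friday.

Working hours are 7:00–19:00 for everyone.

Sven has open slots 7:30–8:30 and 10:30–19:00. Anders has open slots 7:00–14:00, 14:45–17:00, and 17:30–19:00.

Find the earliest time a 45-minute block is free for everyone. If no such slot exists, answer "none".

07:30

Sven ∩ Anders: 07:30–08:30, 10:30–14:00, 14:45–17:00, 17:30–19:00.
Windows ≥ 45 min: 07:30–08:30, 10:30–14:00, 14:45–17:00, 17:30–19:00.
Earliest such window starts at 07:30.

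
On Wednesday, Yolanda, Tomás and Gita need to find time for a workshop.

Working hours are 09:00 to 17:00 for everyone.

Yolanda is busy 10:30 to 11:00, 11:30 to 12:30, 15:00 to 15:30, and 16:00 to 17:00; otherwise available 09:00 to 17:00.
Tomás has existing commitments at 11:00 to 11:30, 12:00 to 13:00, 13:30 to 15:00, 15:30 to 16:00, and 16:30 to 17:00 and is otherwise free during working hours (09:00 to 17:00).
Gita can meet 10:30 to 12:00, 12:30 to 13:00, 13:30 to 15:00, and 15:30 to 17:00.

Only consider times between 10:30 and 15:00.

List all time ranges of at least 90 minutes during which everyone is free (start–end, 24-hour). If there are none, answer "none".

none

Yolanda free within 09:00–17:00: 09:00–10:30, 11:00–11:30, 12:30–15:00, 15:30–16:00.
Tomás free within 09:00–17:00: 09:00–11:00, 11:30–12:00, 13:00–13:30, 15:00–15:30, 16:00–16:30.
Yolanda ∩ Tomás: 09:00–10:30, 13:00–13:30.
Yolanda ∩ Tomás ∩ Gita: (none).
Restricted to 10:30–15:00: (none).
Windows ≥ 90 min: (none).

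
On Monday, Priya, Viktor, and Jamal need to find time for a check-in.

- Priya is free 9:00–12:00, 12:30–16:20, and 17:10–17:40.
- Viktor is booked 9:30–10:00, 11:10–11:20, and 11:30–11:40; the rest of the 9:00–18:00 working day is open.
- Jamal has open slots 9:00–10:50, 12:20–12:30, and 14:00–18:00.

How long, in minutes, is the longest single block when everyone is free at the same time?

Viktor free within 09:00–18:00: 09:00–09:30, 10:00–11:10, 11:20–11:30, 11:40–18:00.
Priya ∩ Viktor: 09:00–09:30, 10:00–11:10, 11:20–11:30, 11:40–12:00, 12:30–16:20, 17:10–17:40.
Priya ∩ Viktor ∩ Jamal: 09:00–09:30, 10:00–10:50, 14:00–16:20, 17:10–17:40.
Common window lengths: 30, 50, 140, 30 min; longest is 140.

140 minutes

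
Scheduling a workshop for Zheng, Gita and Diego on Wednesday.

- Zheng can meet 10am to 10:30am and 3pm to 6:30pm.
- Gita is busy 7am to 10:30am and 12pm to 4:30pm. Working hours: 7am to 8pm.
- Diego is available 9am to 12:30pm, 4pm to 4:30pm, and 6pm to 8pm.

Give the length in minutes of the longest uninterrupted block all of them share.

30 minutes

Gita free within 07:00–20:00: 10:30–12:00, 16:30–20:00.
Zheng ∩ Gita: 16:30–18:30.
Zheng ∩ Gita ∩ Diego: 18:00–18:30.
Single common window of 30 minutes.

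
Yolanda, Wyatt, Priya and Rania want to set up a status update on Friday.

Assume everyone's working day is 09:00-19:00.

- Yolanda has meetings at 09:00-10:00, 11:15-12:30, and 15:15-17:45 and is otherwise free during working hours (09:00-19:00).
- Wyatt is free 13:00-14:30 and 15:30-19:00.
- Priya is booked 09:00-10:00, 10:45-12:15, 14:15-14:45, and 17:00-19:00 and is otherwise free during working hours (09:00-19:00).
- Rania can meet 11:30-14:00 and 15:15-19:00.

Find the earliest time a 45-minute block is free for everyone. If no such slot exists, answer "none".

13:00

Yolanda free within 09:00–19:00: 10:00–11:15, 12:30–15:15, 17:45–19:00.
Priya free within 09:00–19:00: 10:00–10:45, 12:15–14:15, 14:45–17:00.
Yolanda ∩ Wyatt: 13:00–14:30, 17:45–19:00.
Yolanda ∩ Wyatt ∩ Priya: 13:00–14:15.
Yolanda ∩ Wyatt ∩ Priya ∩ Rania: 13:00–14:00.
Windows ≥ 45 min: 13:00–14:00.
Earliest such window starts at 13:00.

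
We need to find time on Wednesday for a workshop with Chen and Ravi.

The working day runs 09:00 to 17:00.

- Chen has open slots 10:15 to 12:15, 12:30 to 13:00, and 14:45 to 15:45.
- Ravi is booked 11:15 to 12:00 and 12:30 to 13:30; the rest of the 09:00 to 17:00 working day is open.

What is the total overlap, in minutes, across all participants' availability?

135 minutes

Ravi free within 09:00–17:00: 09:00–11:15, 12:00–12:30, 13:30–17:00.
Chen ∩ Ravi: 10:15–11:15, 12:00–12:15, 14:45–15:45.
Total common minutes: 60 + 15 + 60 = 135.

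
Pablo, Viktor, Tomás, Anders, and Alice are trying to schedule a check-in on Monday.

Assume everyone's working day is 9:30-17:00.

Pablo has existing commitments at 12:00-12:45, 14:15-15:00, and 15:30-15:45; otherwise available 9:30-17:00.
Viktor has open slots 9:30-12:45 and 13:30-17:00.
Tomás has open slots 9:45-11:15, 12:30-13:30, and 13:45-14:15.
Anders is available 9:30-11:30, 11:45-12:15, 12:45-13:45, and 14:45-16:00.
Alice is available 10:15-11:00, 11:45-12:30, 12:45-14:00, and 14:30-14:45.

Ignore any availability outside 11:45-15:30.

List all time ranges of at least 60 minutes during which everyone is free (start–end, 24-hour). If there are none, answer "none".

none

Pablo free within 09:30–17:00: 09:30–12:00, 12:45–14:15, 15:00–15:30, 15:45–17:00.
Pablo ∩ Viktor: 09:30–12:00, 13:30–14:15, 15:00–15:30, 15:45–17:00.
Pablo ∩ Viktor ∩ Tomás: 09:45–11:15, 13:45–14:15.
Pablo ∩ Viktor ∩ Tomás ∩ Anders: 09:45–11:15.
Pablo ∩ Viktor ∩ Tomás ∩ Anders ∩ Alice: 10:15–11:00.
Restricted to 11:45–15:30: (none).
Windows ≥ 60 min: (none).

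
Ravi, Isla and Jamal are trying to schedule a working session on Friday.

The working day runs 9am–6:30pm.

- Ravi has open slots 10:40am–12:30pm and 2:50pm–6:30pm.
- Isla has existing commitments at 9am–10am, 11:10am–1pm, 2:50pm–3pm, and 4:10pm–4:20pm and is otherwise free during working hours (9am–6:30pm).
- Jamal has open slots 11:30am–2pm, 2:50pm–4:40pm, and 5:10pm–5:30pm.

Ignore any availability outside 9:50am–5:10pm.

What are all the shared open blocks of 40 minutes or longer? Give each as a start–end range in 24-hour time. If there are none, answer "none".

Isla free within 09:00–18:30: 10:00–11:10, 13:00–14:50, 15:00–16:10, 16:20–18:30.
Ravi ∩ Isla: 10:40–11:10, 15:00–16:10, 16:20–18:30.
Ravi ∩ Isla ∩ Jamal: 15:00–16:10, 16:20–16:40, 17:10–17:30.
Restricted to 09:50–17:10: 15:00–16:10, 16:20–16:40.
Windows ≥ 40 min: 15:00–16:10.

15:00–16:10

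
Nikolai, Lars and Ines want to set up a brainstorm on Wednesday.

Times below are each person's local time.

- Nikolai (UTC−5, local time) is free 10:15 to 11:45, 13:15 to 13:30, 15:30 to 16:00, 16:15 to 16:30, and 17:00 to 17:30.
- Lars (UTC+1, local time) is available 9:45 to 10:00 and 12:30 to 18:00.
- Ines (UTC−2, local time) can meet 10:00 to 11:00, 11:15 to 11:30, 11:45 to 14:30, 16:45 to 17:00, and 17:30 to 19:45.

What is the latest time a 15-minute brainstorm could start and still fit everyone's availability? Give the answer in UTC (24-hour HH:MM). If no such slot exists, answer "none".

Nikolai → UTC: 15:15–16:45, 18:15–18:30, 20:30–21:00, 21:15–21:30, 22:00–22:30.
Lars → UTC: 08:45–09:00, 11:30–17:00.
Ines → UTC: 12:00–13:00, 13:15–13:30, 13:45–16:30, 18:45–19:00, 19:30–21:45.
Nikolai ∩ Lars: 15:15–16:45.
Nikolai ∩ Lars ∩ Ines: 15:15–16:30.
Windows ≥ 15 min: 15:15–16:30.
Latest start in the last window 15:15–16:30 is 16:30 − 15 min = 16:15.

16:15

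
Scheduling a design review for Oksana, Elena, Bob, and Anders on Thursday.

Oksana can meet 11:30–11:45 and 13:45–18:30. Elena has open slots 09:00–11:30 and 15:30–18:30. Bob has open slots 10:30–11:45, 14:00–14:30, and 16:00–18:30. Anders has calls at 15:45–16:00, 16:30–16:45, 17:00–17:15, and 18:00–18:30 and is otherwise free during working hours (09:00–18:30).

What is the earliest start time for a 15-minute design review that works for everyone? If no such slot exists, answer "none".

16:00

Anders free within 09:00–18:30: 09:00–15:45, 16:00–16:30, 16:45–17:00, 17:15–18:00.
Oksana ∩ Elena: 15:30–18:30.
Oksana ∩ Elena ∩ Bob: 16:00–18:30.
Oksana ∩ Elena ∩ Bob ∩ Anders: 16:00–16:30, 16:45–17:00, 17:15–18:00.
Windows ≥ 15 min: 16:00–16:30, 16:45–17:00, 17:15–18:00.
Earliest such window starts at 16:00.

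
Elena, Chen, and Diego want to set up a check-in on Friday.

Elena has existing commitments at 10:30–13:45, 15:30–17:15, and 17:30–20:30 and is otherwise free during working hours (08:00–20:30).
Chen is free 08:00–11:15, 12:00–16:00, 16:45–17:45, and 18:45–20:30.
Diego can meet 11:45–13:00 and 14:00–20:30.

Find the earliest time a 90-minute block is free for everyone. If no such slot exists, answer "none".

Elena free within 08:00–20:30: 08:00–10:30, 13:45–15:30, 17:15–17:30.
Elena ∩ Chen: 08:00–10:30, 13:45–15:30, 17:15–17:30.
Elena ∩ Chen ∩ Diego: 14:00–15:30, 17:15–17:30.
Windows ≥ 90 min: 14:00–15:30.
Earliest such window starts at 14:00.

14:00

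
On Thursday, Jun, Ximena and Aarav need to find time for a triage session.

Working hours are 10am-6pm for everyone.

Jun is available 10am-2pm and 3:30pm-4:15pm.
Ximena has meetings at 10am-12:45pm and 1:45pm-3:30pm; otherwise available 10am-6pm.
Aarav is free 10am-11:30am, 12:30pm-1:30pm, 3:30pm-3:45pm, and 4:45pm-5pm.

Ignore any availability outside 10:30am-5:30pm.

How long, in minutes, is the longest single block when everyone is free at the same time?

Ximena free within 10:00–18:00: 12:45–13:45, 15:30–18:00.
Jun ∩ Ximena: 12:45–13:45, 15:30–16:15.
Jun ∩ Ximena ∩ Aarav: 12:45–13:30, 15:30–15:45.
Restricted to 10:30–17:30: 12:45–13:30, 15:30–15:45.
Common window lengths: 45, 15 min; longest is 45.

45 minutes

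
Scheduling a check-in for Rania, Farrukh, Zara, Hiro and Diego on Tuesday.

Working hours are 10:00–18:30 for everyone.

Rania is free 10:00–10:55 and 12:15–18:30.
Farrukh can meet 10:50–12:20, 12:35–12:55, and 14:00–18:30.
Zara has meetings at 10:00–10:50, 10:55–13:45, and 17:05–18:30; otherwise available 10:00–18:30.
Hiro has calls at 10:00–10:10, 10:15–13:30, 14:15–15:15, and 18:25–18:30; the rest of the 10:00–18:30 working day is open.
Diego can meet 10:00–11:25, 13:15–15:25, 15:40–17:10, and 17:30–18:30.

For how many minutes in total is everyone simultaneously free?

Zara free within 10:00–18:30: 10:50–10:55, 13:45–17:05.
Hiro free within 10:00–18:30: 10:10–10:15, 13:30–14:15, 15:15–18:25.
Rania ∩ Farrukh: 10:50–10:55, 12:15–12:20, 12:35–12:55, 14:00–18:30.
Rania ∩ Farrukh ∩ Zara: 10:50–10:55, 14:00–17:05.
Rania ∩ Farrukh ∩ Zara ∩ Hiro: 14:00–14:15, 15:15–17:05.
Rania ∩ Farrukh ∩ Zara ∩ Hiro ∩ Diego: 14:00–14:15, 15:15–15:25, 15:40–17:05.
Total common minutes: 15 + 10 + 85 = 110.

110 minutes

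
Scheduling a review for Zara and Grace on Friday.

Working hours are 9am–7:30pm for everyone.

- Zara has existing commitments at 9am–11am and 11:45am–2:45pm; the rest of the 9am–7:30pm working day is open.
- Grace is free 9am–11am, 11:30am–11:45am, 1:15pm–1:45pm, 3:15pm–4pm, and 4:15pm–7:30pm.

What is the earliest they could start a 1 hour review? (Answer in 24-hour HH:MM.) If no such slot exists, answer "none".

Zara free within 09:00–19:30: 11:00–11:45, 14:45–19:30.
Zara ∩ Grace: 11:30–11:45, 15:15–16:00, 16:15–19:30.
Windows ≥ 60 min: 16:15–19:30.
Earliest such window starts at 16:15.

16:15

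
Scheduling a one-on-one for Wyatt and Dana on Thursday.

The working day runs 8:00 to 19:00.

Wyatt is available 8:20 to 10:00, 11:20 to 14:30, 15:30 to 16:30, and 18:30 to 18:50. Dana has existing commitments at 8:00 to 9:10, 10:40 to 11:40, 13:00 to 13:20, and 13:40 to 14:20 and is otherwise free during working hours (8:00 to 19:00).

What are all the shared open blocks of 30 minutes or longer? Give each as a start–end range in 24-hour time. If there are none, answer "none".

09:10–10:00, 11:40–13:00, 15:30–16:30

Dana free within 08:00–19:00: 09:10–10:40, 11:40–13:00, 13:20–13:40, 14:20–19:00.
Wyatt ∩ Dana: 09:10–10:00, 11:40–13:00, 13:20–13:40, 14:20–14:30, 15:30–16:30, 18:30–18:50.
Windows ≥ 30 min: 09:10–10:00, 11:40–13:00, 15:30–16:30.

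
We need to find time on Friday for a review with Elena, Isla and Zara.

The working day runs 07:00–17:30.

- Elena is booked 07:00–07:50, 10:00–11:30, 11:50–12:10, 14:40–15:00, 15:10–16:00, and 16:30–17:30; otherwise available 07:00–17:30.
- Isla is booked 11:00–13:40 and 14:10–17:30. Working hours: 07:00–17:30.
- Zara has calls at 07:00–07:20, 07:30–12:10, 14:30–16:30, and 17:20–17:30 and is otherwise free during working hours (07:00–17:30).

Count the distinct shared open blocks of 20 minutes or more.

1

Elena free within 07:00–17:30: 07:50–10:00, 11:30–11:50, 12:10–14:40, 15:00–15:10, 16:00–16:30.
Isla free within 07:00–17:30: 07:00–11:00, 13:40–14:10.
Zara free within 07:00–17:30: 07:20–07:30, 12:10–14:30, 16:30–17:20.
Elena ∩ Isla: 07:50–10:00, 13:40–14:10.
Elena ∩ Isla ∩ Zara: 13:40–14:10.
Windows ≥ 20 min: 13:40–14:10.
That's 1 window.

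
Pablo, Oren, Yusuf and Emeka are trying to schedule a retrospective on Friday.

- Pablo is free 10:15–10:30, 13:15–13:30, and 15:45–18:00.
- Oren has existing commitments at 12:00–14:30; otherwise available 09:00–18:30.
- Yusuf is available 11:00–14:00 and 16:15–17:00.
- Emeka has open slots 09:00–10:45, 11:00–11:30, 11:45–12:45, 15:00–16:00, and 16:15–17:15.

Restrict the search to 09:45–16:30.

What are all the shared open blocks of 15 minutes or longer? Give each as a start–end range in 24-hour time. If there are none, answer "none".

16:15–16:30

Oren free within 09:00–18:30: 09:00–12:00, 14:30–18:30.
Pablo ∩ Oren: 10:15–10:30, 15:45–18:00.
Pablo ∩ Oren ∩ Yusuf: 16:15–17:00.
Pablo ∩ Oren ∩ Yusuf ∩ Emeka: 16:15–17:00.
Restricted to 09:45–16:30: 16:15–16:30.
Windows ≥ 15 min: 16:15–16:30.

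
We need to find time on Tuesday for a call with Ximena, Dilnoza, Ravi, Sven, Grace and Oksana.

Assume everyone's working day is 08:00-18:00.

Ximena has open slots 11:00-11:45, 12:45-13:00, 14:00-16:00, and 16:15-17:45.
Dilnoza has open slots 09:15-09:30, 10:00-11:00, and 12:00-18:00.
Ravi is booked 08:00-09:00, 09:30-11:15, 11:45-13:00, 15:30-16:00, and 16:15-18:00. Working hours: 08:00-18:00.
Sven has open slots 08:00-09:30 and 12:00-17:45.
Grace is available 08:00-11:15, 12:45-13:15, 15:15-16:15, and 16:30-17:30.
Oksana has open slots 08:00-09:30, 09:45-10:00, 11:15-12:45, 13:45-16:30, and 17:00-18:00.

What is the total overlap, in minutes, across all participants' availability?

Ravi free within 08:00–18:00: 09:00–09:30, 11:15–11:45, 13:00–15:30, 16:00–16:15.
Ximena ∩ Dilnoza: 12:45–13:00, 14:00–16:00, 16:15–17:45.
Ximena ∩ Dilnoza ∩ Ravi: 14:00–15:30.
Ximena ∩ Dilnoza ∩ Ravi ∩ Sven: 14:00–15:30.
Ximena ∩ Dilnoza ∩ Ravi ∩ Sven ∩ Grace: 15:15–15:30.
Ximena ∩ Dilnoza ∩ Ravi ∩ Sven ∩ Grace ∩ Oksana: 15:15–15:30.
Total common minutes: 15.

15 minutes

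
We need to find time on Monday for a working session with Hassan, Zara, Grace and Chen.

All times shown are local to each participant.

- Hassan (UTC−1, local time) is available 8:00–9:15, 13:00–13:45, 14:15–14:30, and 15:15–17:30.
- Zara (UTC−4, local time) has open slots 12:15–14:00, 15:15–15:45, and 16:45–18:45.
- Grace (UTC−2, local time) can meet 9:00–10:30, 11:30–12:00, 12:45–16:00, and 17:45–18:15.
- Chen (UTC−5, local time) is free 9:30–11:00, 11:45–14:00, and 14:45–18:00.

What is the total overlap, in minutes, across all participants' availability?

75 minutes

Hassan → UTC: 09:00–10:15, 14:00–14:45, 15:15–15:30, 16:15–18:30.
Zara → UTC: 16:15–18:00, 19:15–19:45, 20:45–22:45.
Grace → UTC: 11:00–12:30, 13:30–14:00, 14:45–18:00, 19:45–20:15.
Chen → UTC: 14:30–16:00, 16:45–19:00, 19:45–23:00.
Hassan ∩ Zara: 16:15–18:00.
Hassan ∩ Zara ∩ Grace: 16:15–18:00.
Hassan ∩ Zara ∩ Grace ∩ Chen: 16:45–18:00.
Total common minutes: 75.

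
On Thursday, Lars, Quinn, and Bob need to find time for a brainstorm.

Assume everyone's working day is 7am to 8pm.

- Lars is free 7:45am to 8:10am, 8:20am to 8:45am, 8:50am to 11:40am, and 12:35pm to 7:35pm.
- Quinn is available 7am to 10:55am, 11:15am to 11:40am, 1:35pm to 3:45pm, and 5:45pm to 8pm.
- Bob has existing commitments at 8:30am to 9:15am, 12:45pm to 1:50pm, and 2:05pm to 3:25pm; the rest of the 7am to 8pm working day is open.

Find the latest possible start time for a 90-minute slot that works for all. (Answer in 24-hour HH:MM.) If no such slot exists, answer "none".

18:05

Bob free within 07:00–20:00: 07:00–08:30, 09:15–12:45, 13:50–14:05, 15:25–20:00.
Lars ∩ Quinn: 07:45–08:10, 08:20–08:45, 08:50–10:55, 11:15–11:40, 13:35–15:45, 17:45–19:35.
Lars ∩ Quinn ∩ Bob: 07:45–08:10, 08:20–08:30, 09:15–10:55, 11:15–11:40, 13:50–14:05, 15:25–15:45, 17:45–19:35.
Windows ≥ 90 min: 09:15–10:55, 17:45–19:35.
Latest start in the last window 17:45–19:35 is 19:35 − 90 min = 18:05.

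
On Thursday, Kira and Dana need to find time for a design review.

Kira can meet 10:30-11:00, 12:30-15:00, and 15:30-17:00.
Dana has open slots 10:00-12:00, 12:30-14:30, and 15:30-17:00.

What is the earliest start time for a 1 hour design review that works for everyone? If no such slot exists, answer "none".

12:30

Kira ∩ Dana: 10:30–11:00, 12:30–14:30, 15:30–17:00.
Windows ≥ 60 min: 12:30–14:30, 15:30–17:00.
Earliest such window starts at 12:30.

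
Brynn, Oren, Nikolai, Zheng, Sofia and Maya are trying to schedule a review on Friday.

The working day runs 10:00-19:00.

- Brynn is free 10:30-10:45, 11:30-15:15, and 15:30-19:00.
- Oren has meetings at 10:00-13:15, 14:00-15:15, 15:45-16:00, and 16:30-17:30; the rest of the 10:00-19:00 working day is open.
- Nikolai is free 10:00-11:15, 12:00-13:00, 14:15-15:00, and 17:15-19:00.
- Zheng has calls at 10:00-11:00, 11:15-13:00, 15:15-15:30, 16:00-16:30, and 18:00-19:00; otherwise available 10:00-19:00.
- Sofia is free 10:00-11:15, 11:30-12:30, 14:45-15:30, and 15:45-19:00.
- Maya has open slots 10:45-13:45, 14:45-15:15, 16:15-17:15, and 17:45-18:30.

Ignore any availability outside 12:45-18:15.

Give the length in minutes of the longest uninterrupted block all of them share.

15 minutes

Oren free within 10:00–19:00: 13:15–14:00, 15:15–15:45, 16:00–16:30, 17:30–19:00.
Zheng free within 10:00–19:00: 11:00–11:15, 13:00–15:15, 15:30–16:00, 16:30–18:00.
Brynn ∩ Oren: 13:15–14:00, 15:30–15:45, 16:00–16:30, 17:30–19:00.
Brynn ∩ Oren ∩ Nikolai: 17:30–19:00.
Brynn ∩ Oren ∩ Nikolai ∩ Zheng: 17:30–18:00.
Brynn ∩ Oren ∩ Nikolai ∩ Zheng ∩ Sofia: 17:30–18:00.
Brynn ∩ Oren ∩ Nikolai ∩ Zheng ∩ Sofia ∩ Maya: 17:45–18:00.
Restricted to 12:45–18:15: 17:45–18:00.
Single common window of 15 minutes.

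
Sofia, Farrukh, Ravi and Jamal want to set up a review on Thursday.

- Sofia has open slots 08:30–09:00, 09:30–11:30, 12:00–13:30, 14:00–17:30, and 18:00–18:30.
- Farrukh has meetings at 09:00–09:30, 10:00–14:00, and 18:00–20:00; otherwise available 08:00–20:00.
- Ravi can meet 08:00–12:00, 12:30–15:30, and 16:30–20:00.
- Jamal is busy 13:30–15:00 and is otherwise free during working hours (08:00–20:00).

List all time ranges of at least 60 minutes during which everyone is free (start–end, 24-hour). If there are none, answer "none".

16:30–17:30

Farrukh free within 08:00–20:00: 08:00–09:00, 09:30–10:00, 14:00–18:00.
Jamal free within 08:00–20:00: 08:00–13:30, 15:00–20:00.
Sofia ∩ Farrukh: 08:30–09:00, 09:30–10:00, 14:00–17:30.
Sofia ∩ Farrukh ∩ Ravi: 08:30–09:00, 09:30–10:00, 14:00–15:30, 16:30–17:30.
Sofia ∩ Farrukh ∩ Ravi ∩ Jamal: 08:30–09:00, 09:30–10:00, 15:00–15:30, 16:30–17:30.
Windows ≥ 60 min: 16:30–17:30.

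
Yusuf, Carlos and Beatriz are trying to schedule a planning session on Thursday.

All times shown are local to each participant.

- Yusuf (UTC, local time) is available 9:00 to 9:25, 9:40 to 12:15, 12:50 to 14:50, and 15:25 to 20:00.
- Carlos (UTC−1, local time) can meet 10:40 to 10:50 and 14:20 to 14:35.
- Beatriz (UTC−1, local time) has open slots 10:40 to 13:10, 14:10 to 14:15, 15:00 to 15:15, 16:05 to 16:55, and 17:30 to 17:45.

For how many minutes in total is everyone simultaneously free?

10 minutes

Yusuf → UTC: 09:00–09:25, 09:40–12:15, 12:50–14:50, 15:25–20:00.
Carlos → UTC: 11:40–11:50, 15:20–15:35.
Beatriz → UTC: 11:40–14:10, 15:10–15:15, 16:00–16:15, 17:05–17:55, 18:30–18:45.
Yusuf ∩ Carlos: 11:40–11:50, 15:25–15:35.
Yusuf ∩ Carlos ∩ Beatriz: 11:40–11:50.
Total common minutes: 10.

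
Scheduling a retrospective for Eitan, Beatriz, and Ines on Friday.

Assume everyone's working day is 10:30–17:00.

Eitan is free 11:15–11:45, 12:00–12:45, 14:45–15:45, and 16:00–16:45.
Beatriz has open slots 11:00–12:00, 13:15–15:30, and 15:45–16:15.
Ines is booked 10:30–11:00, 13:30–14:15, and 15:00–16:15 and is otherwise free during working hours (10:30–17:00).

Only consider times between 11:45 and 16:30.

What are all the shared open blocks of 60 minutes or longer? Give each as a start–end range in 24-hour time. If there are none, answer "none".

Ines free within 10:30–17:00: 11:00–13:30, 14:15–15:00, 16:15–17:00.
Eitan ∩ Beatriz: 11:15–11:45, 14:45–15:30, 16:00–16:15.
Eitan ∩ Beatriz ∩ Ines: 11:15–11:45, 14:45–15:00.
Restricted to 11:45–16:30: 14:45–15:00.
Windows ≥ 60 min: (none).

none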